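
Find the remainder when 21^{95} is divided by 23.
By Fermat: 21^{22} ≡ 1 mod 23. 95 = 4×22 + 7. So 21^{95} ≡ 21^{7} ≡ 10 mod 23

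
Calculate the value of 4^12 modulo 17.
By repeated squaring mod 17: 4^{1}≡4, 4^{2}≡16, 4^{4}≡1, 4^{8}≡1. Then 4^{12} = 4^{8+4} ≡ 1 × 1 ≡ 1 mod 17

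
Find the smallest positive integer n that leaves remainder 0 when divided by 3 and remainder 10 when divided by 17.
M = 3 × 17 = 51. M₁ = 17, y₁ ≡ 2 mod 3. M₂ = 3, y₂ ≡ 6 mod 17. n = 0×17×2 + 10×3×6 ≡ 27 mod 51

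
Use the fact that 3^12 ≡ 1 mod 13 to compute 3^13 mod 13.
By Fermat: 3^{12} ≡ 1 mod 13. So 3^{13} = 3^{12} · 3^{1} ≡ 3^{1} ≡ 3 mod 13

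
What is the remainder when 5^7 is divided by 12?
By repeated squaring mod 12: 5^{1}≡5, 5^{2}≡1, 5^{4}≡1. Then 5^{7} = 5^{4+2+1} ≡ 1 × 1 × 5 ≡ 5 mod 12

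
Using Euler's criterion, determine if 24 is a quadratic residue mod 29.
By Euler's criterion: 24^{14} ≡ 1 mod 29. Since this equals 1, 24 is a QR.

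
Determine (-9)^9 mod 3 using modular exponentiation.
By repeated squaring (mod 3): (-9)^{1}≡0, (-9)^{2}≡0, (-9)^{4}≡0, (-9)^{8}≡0. Then (-9)^{9} = (-9)^{8+1} ≡ 0 × 0 ≡ 0 (mod 3)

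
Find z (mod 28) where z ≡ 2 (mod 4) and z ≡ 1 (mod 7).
M = 4 × 7 = 28. M₁ = 7, y₁ ≡ 3 (mod 4). M₂ = 4, y₂ ≡ 2 (mod 7). z = 2×7×3 + 1×4×2 ≡ 22 (mod 28)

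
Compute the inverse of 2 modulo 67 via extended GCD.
Extended GCD: 2(-33) + 67(1) = 1. So 2^(-1) ≡ -33 ≡ 34 (mod 67). Verify: 2 × 34 = 68 ≡ 1 (mod 67)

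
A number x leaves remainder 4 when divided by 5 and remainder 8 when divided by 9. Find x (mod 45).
M = 5 × 9 = 45. M₁ = 9, y₁ ≡ 4 (mod 5). M₂ = 5, y₂ ≡ 2 (mod 9). x = 4×9×4 + 8×5×2 ≡ 44 (mod 45)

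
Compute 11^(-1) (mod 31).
Since 31 is prime, by Fermat 11^(-1) ≡ 11^{29} ≡ 17 (mod 31). Verify: 11 × 17 = 187 ≡ 1 (mod 31)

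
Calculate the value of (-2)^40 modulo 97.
By repeated squaring (mod 97): (-2)^{1}≡95, (-2)^{2}≡4, (-2)^{4}≡16, (-2)^{8}≡62, (-2)^{16}≡61, (-2)^{32}≡35. Then (-2)^{40} = (-2)^{32+8} ≡ 35 × 62 ≡ 36 (mod 97)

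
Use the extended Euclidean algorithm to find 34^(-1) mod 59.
Extended GCD: 34(-26) + 59(15) = 1. So 34^(-1) ≡ -26 ≡ 33 mod 59. Verify: 34 × 33 = 1122 ≡ 1 mod 59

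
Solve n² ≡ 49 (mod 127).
The square roots of 49 mod 127 are 120 and 7. Verify: 120² = 14400 ≡ 49 (mod 127)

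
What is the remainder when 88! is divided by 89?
By Wilson's theorem, (88)! ≡ -1 ≡ 88 mod 89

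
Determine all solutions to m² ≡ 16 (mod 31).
The square roots of 16 mod 31 are 4 and 27. Verify: 4² = 16 ≡ 16 (mod 31)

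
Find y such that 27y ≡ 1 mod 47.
Since 47 is prime, by Fermat 27^(-1) ≡ 27^{45} ≡ 7 mod 47. Verify: 27 × 7 = 189 ≡ 1 mod 47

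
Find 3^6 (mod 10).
By repeated squaring (mod 10): 3^{1}≡3, 3^{2}≡9, 3^{4}≡1. Then 3^{6} = 3^{4+2} ≡ 1 × 9 ≡ 9 (mod 10)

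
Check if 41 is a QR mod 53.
By Euler's criterion: 41^{26} ≡ 52 (mod 53). Since this equals -1 (≡ 52), 41 is not a QR.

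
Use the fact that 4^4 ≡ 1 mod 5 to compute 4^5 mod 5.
By Fermat: 4^{4} ≡ 1 mod 5. So 4^{5} = 4^{4} · 4^{1} ≡ 4^{1} ≡ 4 mod 5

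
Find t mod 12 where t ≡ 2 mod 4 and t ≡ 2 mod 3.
M = 4 × 3 = 12. M₁ = 3, y₁ ≡ 3 mod 4. M₂ = 4, y₂ ≡ 1 mod 3. t = 2×3×3 + 2×4×1 ≡ 2 mod 12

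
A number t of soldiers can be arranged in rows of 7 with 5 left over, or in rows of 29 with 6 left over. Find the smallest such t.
M = 7 × 29 = 203. M₁ = 29, y₁ ≡ 1 (mod 7). M₂ = 7, y₂ ≡ 25 (mod 29). t = 5×29×1 + 6×7×25 ≡ 180 (mod 203)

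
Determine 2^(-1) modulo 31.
Since 31 is prime, by Fermat 2^(-1) ≡ 2^{29} ≡ 16 (mod 31). Verify: 2 × 16 = 32 ≡ 1 (mod 31)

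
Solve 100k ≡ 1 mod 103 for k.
Since 103 is prime, by Fermat 100^(-1) ≡ 100^{101} ≡ 34 mod 103. Verify: 100 × 34 = 3400 ≡ 1 mod 103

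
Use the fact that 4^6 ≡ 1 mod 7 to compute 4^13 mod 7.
By Fermat: 4^{6} ≡ 1 mod 7. 13 = 2×6 + 1. So 4^{13} ≡ 4^{1} ≡ 4 mod 7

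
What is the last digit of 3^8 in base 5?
Using Fermat: 3^{4} ≡ 1 mod 5. 8 ≡ 0 mod 4. So 3^{8} ≡ 3^{0} ≡ 1 mod 5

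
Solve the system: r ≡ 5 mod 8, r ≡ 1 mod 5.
M = 8 × 5 = 40. M₁ = 5, y₁ ≡ 5 mod 8. M₂ = 8, y₂ ≡ 2 mod 5. r = 5×5×5 + 1×8×2 ≡ 21 mod 40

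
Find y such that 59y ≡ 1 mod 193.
Since 193 is prime, by Fermat 59^(-1) ≡ 59^{191} ≡ 36 mod 193. Verify: 59 × 36 = 2124 ≡ 1 mod 193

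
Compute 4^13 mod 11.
Using Fermat: 4^{10} ≡ 1 mod 11. 13 ≡ 3 mod 10. So 4^{13} ≡ 4^{3} ≡ 9 mod 11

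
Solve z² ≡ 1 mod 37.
The square roots of 1 mod 37 are 1 and 36. Verify: 1² = 1 ≡ 1 mod 37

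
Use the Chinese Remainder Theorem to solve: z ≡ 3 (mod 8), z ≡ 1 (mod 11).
M = 8 × 11 = 88. M₁ = 11, y₁ ≡ 3 (mod 8). M₂ = 8, y₂ ≡ 7 (mod 11). z = 3×11×3 + 1×8×7 ≡ 67 (mod 88)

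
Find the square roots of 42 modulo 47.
The square roots of 42 mod 47 are 18 and 29. Verify: 18² = 324 ≡ 42 mod 47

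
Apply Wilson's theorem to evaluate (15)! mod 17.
(16)! = (15)! × (16) ≡ -1 mod 17. So (15)! ≡ -1 × (16)^(-1) ≡ (-1)×(-1) = 1 mod 17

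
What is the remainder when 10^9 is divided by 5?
By repeated squaring mod 5: 10^{1}≡0, 10^{2}≡0, 10^{4}≡0, 10^{8}≡0. Then 10^{9} = 10^{8+1} ≡ 0 × 0 ≡ 0 mod 5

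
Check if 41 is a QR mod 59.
By Euler's criterion: 41^{29} ≡ 1 (mod 59). Since this equals 1, 41 is a QR.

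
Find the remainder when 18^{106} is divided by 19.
By Fermat: 18^{18} ≡ 1 mod 19. 106 = 5×18 + 16. So 18^{106} ≡ 18^{16} ≡ 1 mod 19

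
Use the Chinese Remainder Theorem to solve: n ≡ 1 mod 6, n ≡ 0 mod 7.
M = 6 × 7 = 42. M₁ = 7, y₁ ≡ 1 mod 6. M₂ = 6, y₂ ≡ 6 mod 7. n = 1×7×1 + 0×6×6 ≡ 7 mod 42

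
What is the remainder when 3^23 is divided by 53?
By repeated squaring (mod 53): 3^{1}≡3, 3^{2}≡9, 3^{4}≡28, 3^{8}≡42, 3^{16}≡15. Then 3^{23} = 3^{16+4+2+1} ≡ 15 × 28 × 9 × 3 ≡ 51 (mod 53)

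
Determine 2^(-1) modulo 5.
Since 5 is prime, by Fermat 2^(-1) ≡ 2^{3} ≡ 3 mod 5. Verify: 2 × 3 = 6 ≡ 1 mod 5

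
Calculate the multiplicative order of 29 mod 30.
Powers of 29 mod 30: 29^1≡29, 29^2≡1. ord_30(29) = 2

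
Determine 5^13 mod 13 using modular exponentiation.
Using Fermat: 5^{12} ≡ 1 (mod 13). 13 ≡ 1 (mod 12). So 5^{13} ≡ 5^{1} ≡ 5 (mod 13)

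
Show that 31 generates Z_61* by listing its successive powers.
31^1, 31^2, ..., 31^{60} mod 61: [31, 46, 23, 42, 21, 41, 51, 56, 28, 14, 7, 34, 17, 39, 50, 25, 43, 52, 26, 13, 37, 49, 55, 58, 29, 45, 53, 57, 59, 60, 30, 15, 38, 19, 40, 20, 10, 5, 33, 47, 54, 27, 44, 22, 11, 36, 18, 9, 35, 48, 24, 12, 6, 3, 32, 16, 8, 4, 2, 1]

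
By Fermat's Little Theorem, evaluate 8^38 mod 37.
By Fermat: 8^{36} ≡ 1 (mod 37). So 8^{38} = 8^{36} · 8^{2} ≡ 8^{2} ≡ 27 (mod 37)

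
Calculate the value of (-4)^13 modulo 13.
Using Fermat: (-4)^{12} ≡ 1 (mod 13). 13 ≡ 1 (mod 12). So (-4)^{13} ≡ (-4)^{1} ≡ 9 (mod 13)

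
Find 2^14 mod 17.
By repeated squaring mod 17: 2^{1}≡2, 2^{2}≡4, 2^{4}≡16, 2^{8}≡1. Then 2^{14} = 2^{8+4+2} ≡ 1 × 16 × 4 ≡ 13 mod 17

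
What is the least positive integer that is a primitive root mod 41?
g = 6. Powers: [6, 36, 11, 25, 27, 39, 29, ...] generates all 40 non-zero residues.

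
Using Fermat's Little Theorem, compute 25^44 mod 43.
By Fermat: 25^{42} ≡ 1 mod 43. So 25^{44} = 25^{42} · 25^{2} ≡ 25^{2} ≡ 23 mod 43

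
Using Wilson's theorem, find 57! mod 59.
(58)! = (57)! × (58) ≡ -1 (mod 59). So (57)! ≡ -1 × (58)^(-1) ≡ (-1)×(-1) = 1 (mod 59)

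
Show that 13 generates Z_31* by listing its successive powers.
13^1, 13^2, ..., 13^{30} mod 31: [13, 14, 27, 10, 6, 16, 22, 7, 29, 5, 3, 8, 11, 19, 30, 18, 17, 4, 21, 25, 15, 9, 24, 2, 26, 28, 23, 20, 12, 1]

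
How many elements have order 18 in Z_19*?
A prime p has φ(p-1) primitive roots; here φ(18) = 6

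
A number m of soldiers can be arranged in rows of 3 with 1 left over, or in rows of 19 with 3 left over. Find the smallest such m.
M = 3 × 19 = 57. M₁ = 19, y₁ ≡ 1 mod 3. M₂ = 3, y₂ ≡ 13 mod 19. m = 1×19×1 + 3×3×13 ≡ 22 mod 57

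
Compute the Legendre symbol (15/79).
(15/79) = 15^{39} mod 79 = -1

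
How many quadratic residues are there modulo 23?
Exactly half the non-zero residues mod a prime are QRs: (23-1)/2 = 11.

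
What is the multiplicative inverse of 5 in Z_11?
Since 11 is prime, by Fermat 5^(-1) ≡ 5^{9} ≡ 9 mod 11. Verify: 5 × 9 = 45 ≡ 1 mod 11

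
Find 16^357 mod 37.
Using Fermat: 16^{36} ≡ 1 mod 37. 357 ≡ 33 mod 36. So 16^{357} ≡ 16^{33} ≡ 10 mod 37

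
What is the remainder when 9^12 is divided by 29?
By repeated squaring (mod 29): 9^{1}≡9, 9^{2}≡23, 9^{4}≡7, 9^{8}≡20. Then 9^{12} = 9^{8+4} ≡ 20 × 7 ≡ 24 (mod 29)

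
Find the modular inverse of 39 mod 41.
Since 41 is prime, by Fermat 39^(-1) ≡ 39^{39} ≡ 20 (mod 41). Verify: 39 × 20 = 780 ≡ 1 (mod 41)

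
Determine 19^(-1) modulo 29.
Since 29 is prime, by Fermat 19^(-1) ≡ 19^{27} ≡ 26 (mod 29). Verify: 19 × 26 = 494 ≡ 1 (mod 29)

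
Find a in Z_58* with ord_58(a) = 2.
57 has order 2 mod 58 since 57^{2} ≡ 1 mod 58 and no smaller power works.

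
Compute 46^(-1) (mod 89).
Since 89 is prime, by Fermat 46^(-1) ≡ 46^{87} ≡ 60 (mod 89). Verify: 46 × 60 = 2760 ≡ 1 (mod 89)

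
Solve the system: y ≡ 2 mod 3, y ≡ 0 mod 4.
M = 3 × 4 = 12. M₁ = 4, y₁ ≡ 1 mod 3. M₂ = 3, y₂ ≡ 3 mod 4. y = 2×4×1 + 0×3×3 ≡ 8 mod 12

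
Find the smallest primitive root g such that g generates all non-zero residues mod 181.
g = 2. For each prime q|180: 2^{90}≡180, 2^{60}≡48, 2^{36}≡59, none ≡ 1, so ord_181(2) = 180 and 2 is a primitive root.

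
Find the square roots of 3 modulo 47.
The square roots of 3 mod 47 are 12 and 35. Verify: 12² = 144 ≡ 3 (mod 47)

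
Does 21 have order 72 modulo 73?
21^{24} ≡ 1 mod 73 and 24 < 72, so ord_73(21) = 24 ≠ 72 and 21 is not a primitive root.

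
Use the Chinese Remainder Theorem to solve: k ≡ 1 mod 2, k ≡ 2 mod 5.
M = 2 × 5 = 10. M₁ = 5, y₁ ≡ 1 mod 2. M₂ = 2, y₂ ≡ 3 mod 5. k = 1×5×1 + 2×2×3 ≡ 7 mod 10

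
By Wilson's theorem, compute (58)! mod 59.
By Wilson's theorem, (58)! ≡ -1 ≡ 58 mod 59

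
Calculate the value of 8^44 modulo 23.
Using Fermat: 8^{22} ≡ 1 mod 23. 44 ≡ 0 mod 22. So 8^{44} ≡ 8^{0} ≡ 1 mod 23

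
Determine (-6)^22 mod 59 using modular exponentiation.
By repeated squaring (mod 59): (-6)^{1}≡53, (-6)^{2}≡36, (-6)^{4}≡57, (-6)^{8}≡4, (-6)^{16}≡16. Then (-6)^{22} = (-6)^{16+4+2} ≡ 16 × 57 × 36 ≡ 28 (mod 59)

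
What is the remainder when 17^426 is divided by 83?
Using Fermat: 17^{82} ≡ 1 mod 83. 426 ≡ 16 mod 82. So 17^{426} ≡ 17^{16} ≡ 48 mod 83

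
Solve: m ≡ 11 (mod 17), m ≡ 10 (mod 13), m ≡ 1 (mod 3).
M = 17 × 13 × 3 = 663. M₁ = 39, y₁ ≡ 7 (mod 17). M₂ = 51, y₂ ≡ 12 (mod 13). M₃ = 221, y₃ ≡ 2 (mod 3). m = 11×39×7 + 10×51×12 + 1×221×2 ≡ 283 (mod 663)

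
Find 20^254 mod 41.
Using Fermat: 20^{40} ≡ 1 mod 41. 254 ≡ 14 mod 40. So 20^{254} ≡ 20^{14} ≡ 23 mod 41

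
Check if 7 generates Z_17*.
ord_17(7) divides 16. For each prime q|16: 7^{8}≡16, none ≡ 1. So 7 has order 16 and is a primitive root mod 17.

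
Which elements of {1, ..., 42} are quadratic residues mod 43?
QRs mod 43: {1, 4, 6, 9, 10, 11, 13, 14, 15, 16, 17, 21, 23, 24, 25, 31, 35, 36, 38, 40, 41}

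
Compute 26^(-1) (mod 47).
Since 47 is prime, by Fermat 26^(-1) ≡ 26^{45} ≡ 38 (mod 47). Verify: 26 × 38 = 988 ≡ 1 (mod 47)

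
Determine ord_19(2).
Powers of 2 mod 19: 2^1≡2, 2^2≡4, 2^3≡8, 2^4≡16, 2^5≡13, 2^6≡7, 2^7≡14, 2^8≡9, 2^9≡18, 2^10≡17, 2^11≡15, 2^12≡11, 2^13≡3, 2^14≡6, 2^15≡12, 2^16≡5, 2^17≡10, 2^18≡1. So the order of 2 is 18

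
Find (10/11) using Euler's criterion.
(10/11) = 10^{5} mod 11 = -1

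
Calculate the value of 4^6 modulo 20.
By repeated squaring mod 20: 4^{1}≡4, 4^{2}≡16, 4^{4}≡16. Then 4^{6} = 4^{4+2} ≡ 16 × 16 ≡ 16 mod 20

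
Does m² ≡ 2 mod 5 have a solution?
By Euler's criterion: 2^{2} ≡ 4 mod 5. Since this equals -1 (≡ 4), 2 is not a QR.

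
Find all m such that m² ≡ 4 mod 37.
The square roots of 4 mod 37 are 35 and 2. Verify: 35² = 1225 ≡ 4 mod 37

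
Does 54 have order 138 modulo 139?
54^{69} ≡ 1 (mod 139) and 69 < 138, so ord_139(54) = 69 ≠ 138 and 54 is not a primitive root.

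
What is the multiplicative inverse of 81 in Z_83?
Since 83 is prime, by Fermat 81^(-1) ≡ 81^{81} ≡ 41 mod 83. Verify: 81 × 41 = 3321 ≡ 1 mod 83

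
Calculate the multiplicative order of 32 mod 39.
Powers of 32 mod 39: 32^1≡32, 32^2≡10, 32^3≡8, 32^4≡22, 32^5≡2, 32^6≡25, 32^7≡20, 32^8≡16, 32^9≡5, 32^10≡4, 32^11≡11, 32^12≡1. ord_39(32) = 12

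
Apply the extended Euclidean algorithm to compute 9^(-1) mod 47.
Extended GCD: 9(21) + 47(-4) = 1. So 9^(-1) ≡ 21 (mod 47). Verify: 9 × 21 = 189 ≡ 1 (mod 47)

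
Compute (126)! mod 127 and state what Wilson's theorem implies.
(126)! mod 127 = 126. Since this equals -1 (mod 127), Wilson confirms 127 is prime.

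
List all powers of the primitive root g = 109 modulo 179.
109^1, 109^2, ..., 109^{178} mod 179: [109, 67, 143, 14, 94, 43, 33, 17, 63, 65, 104, 59, 166, 15, 24, 110, 176, 31, 157, 108, 137, 76, 50, 80, 128, 169, 163, 46, 2, 39, 134, 107, 28, 9, 86, 66, 34, 126, 130, 29, 118, 153, 30, 48, 41, 173, 62, 135, 37, 95, 152, 100, 160, 77, 159, 147, 92, 4, 78, 89, 35, 56, 18, 172, 132, 68, 73, 81, 58, 57, 127, 60, 96, 82, 167, 124, 91, 74, 11, 125, 21, 141, 154, 139, 115, 5, 8, 156, 178, 70, 112, 36, 165, 85, 136, 146, 162, 116, 114, 75, 120, 13, 164, 155, 69, 3, 148, 22, 71, 42, 103, 129, 99, 51, 10, 16, 133, 177, 140, 45, 72, 151, 170, 93, 113, 145, 53, 49, 150, 61, 26, 149, 131, 138, 6, 117, 44, 142, 84, 27, 79, 19, 102, 20, 32, 87, 175, 101, 90, 144, 123, 161, 7, 47, 111, 106, 98, 121, 122, 52, 119, 83, 97, 12, 55, 88, 105, 168, 54, 158, 38, 25, 40, 64, 174, 171, 23, 1]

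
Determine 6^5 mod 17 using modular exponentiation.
By repeated squaring (mod 17): 6^{1}≡6, 6^{2}≡2, 6^{4}≡4. Then 6^{5} = 6^{4+1} ≡ 4 × 6 ≡ 7 (mod 17)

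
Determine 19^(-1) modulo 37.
Since 37 is prime, by Fermat 19^(-1) ≡ 19^{35} ≡ 2 mod 37. Verify: 19 × 2 = 38 ≡ 1 mod 37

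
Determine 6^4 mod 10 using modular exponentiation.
6^{4} = 1296 ≡ 6 mod 10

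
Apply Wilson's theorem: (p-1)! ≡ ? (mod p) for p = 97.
By Wilson's theorem, (96)! ≡ -1 ≡ 96 mod 97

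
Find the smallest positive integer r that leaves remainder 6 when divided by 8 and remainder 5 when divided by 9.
M = 8 × 9 = 72. M₁ = 9, y₁ ≡ 1 (mod 8). M₂ = 8, y₂ ≡ 8 (mod 9). r = 6×9×1 + 5×8×8 ≡ 14 (mod 72)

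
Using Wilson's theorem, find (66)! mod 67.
By Wilson's theorem, (66)! ≡ -1 ≡ 66 (mod 67)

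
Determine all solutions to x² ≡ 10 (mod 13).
The square roots of 10 mod 13 are 7 and 6. Verify: 7² = 49 ≡ 10 (mod 13)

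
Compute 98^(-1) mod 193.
Since 193 is prime, by Fermat 98^(-1) ≡ 98^{191} ≡ 65 mod 193. Verify: 98 × 65 = 6370 ≡ 1 mod 193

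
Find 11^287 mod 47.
Using Fermat: 11^{46} ≡ 1 mod 47. 287 ≡ 11 mod 46. So 11^{287} ≡ 11^{11} ≡ 39 mod 47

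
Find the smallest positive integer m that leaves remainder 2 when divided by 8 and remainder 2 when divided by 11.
M = 8 × 11 = 88. M₁ = 11, y₁ ≡ 3 (mod 8). M₂ = 8, y₂ ≡ 7 (mod 11). m = 2×11×3 + 2×8×7 ≡ 2 (mod 88)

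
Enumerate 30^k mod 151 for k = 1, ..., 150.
30^1, 30^2, ..., 30^{150} mod 151: [30, 145, 122, 36, 23, 86, 13, 88, 73, 76, 15, 148, 61, 18, 87, 43, 82, 44, 112, 38, 83, 74, 106, 9, 119, 97, 41, 22, 56, 19, 117, 37, 53, 80, 135, 124, 96, 11, 28, 85, 134, 94, 102, 40, 143, 62, 48, 81, 14, 118, 67, 47, 51, 20, 147, 31, 24, 116, 7, 59, 109, 99, 101, 10, 149, 91, 12, 58, 79, 105, 130, 125, 126, 5, 150, 121, 6, 29, 115, 128, 65, 138, 63, 78, 75, 136, 3, 90, 133, 64, 108, 69, 107, 39, 113, 68, 77, 45, 142, 32, 54, 110, 129, 95, 132, 34, 114, 98, 71, 16, 27, 55, 140, 123, 66, 17, 57, 49, 111, 8, 89, 103, 70, 137, 33, 84, 104, 100, 131, 4, 120, 127, 35, 144, 92, 42, 52, 50, 141, 2, 60, 139, 93, 72, 46, 21, 26, 25, 146, 1]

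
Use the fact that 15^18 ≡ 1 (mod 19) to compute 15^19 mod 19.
By Fermat: 15^{18} ≡ 1 (mod 19). So 15^{19} = 15^{18} · 15^{1} ≡ 15^{1} ≡ 15 (mod 19)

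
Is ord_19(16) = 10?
Powers of 16 mod 19: 16^1≡16, 16^2≡9, 16^3≡11, 16^4≡5, 16^5≡4, 16^6≡7, 16^7≡17, 16^8≡6, 16^9≡1. Already 16^9≡1, so the order is 9 < 10. No, the actual order is 9.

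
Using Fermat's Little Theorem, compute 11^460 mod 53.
By Fermat: 11^{52} ≡ 1 mod 53. 460 ≡ 44 mod 52. So 11^{460} ≡ 11^{44} ≡ 16 mod 53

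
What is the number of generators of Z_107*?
A prime p has φ(p-1) primitive roots; here φ(106) = 52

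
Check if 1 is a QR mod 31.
By Euler's criterion: 1^{15} ≡ 1 (mod 31). Since this equals 1, 1 is a QR.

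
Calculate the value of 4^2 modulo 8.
4^{2} = 16 ≡ 0 mod 8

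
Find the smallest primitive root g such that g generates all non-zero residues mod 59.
g = 2. For each prime q|58: 2^{29}≡58, 2^{2}≡4, none ≡ 1, so ord_59(2) = 58 and 2 is a primitive root.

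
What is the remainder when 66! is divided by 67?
By Wilson's theorem, (66)! ≡ -1 ≡ 66 mod 67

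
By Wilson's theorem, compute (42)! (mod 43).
By Wilson's theorem, (42)! ≡ -1 ≡ 42 (mod 43)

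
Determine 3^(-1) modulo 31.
Since 31 is prime, by Fermat 3^(-1) ≡ 3^{29} ≡ 21 mod 31. Verify: 3 × 21 = 63 ≡ 1 mod 31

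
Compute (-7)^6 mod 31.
By repeated squaring mod 31: (-7)^{1}≡24, (-7)^{2}≡18, (-7)^{4}≡14. Then (-7)^{6} = (-7)^{4+2} ≡ 14 × 18 ≡ 4 mod 31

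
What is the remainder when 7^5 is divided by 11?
By repeated squaring mod 11: 7^{1}≡7, 7^{2}≡5, 7^{4}≡3. Then 7^{5} = 7^{4+1} ≡ 3 × 7 ≡ 10 mod 11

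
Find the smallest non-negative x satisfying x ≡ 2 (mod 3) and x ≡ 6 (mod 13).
M = 3 × 13 = 39. M₁ = 13, y₁ ≡ 1 (mod 3). M₂ = 3, y₂ ≡ 9 (mod 13). x = 2×13×1 + 6×3×9 ≡ 32 (mod 39)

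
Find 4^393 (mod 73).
Using Fermat: 4^{72} ≡ 1 (mod 73). 393 ≡ 33 (mod 72). So 4^{393} ≡ 4^{33} ≡ 8 (mod 73)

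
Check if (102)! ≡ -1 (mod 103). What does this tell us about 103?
(102)! mod 103 = 102. Since this equals -1 (mod 103), Wilson confirms 103 is prime.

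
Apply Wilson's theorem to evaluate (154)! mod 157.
(156)! = (154)! × (155) × (156) ≡ -1 (mod 157). So (154)! ≡ -1 × [(156)(155)]^(-1) ≡ 78 (mod 157)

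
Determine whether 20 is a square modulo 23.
By Euler's criterion: 20^{11} ≡ 22 (mod 23). Since this equals -1 (≡ 22), 20 is not a QR.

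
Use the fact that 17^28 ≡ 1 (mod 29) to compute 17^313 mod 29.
By Fermat: 17^{28} ≡ 1 (mod 29). 313 ≡ 5 (mod 28). So 17^{313} ≡ 17^{5} ≡ 17 (mod 29)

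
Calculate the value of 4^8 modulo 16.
By repeated squaring mod 16: 4^{1}≡4, 4^{2}≡0, 4^{4}≡0, 4^{8}≡0. So 4^{8} ≡ 0 mod 16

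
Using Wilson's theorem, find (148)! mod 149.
By Wilson's theorem, (148)! ≡ -1 ≡ 148 mod 149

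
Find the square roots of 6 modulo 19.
The square roots of 6 mod 19 are 5 and 14. Verify: 5² = 25 ≡ 6 mod 19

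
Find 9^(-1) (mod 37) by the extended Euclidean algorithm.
Extended GCD: 9(-4) + 37(1) = 1. So 9^(-1) ≡ -4 ≡ 33 (mod 37). Verify: 9 × 33 = 297 ≡ 1 (mod 37)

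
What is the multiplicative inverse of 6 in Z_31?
Since 31 is prime, by Fermat 6^(-1) ≡ 6^{29} ≡ 26 (mod 31). Verify: 6 × 26 = 156 ≡ 1 (mod 31)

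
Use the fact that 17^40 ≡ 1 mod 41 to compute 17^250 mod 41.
By Fermat: 17^{40} ≡ 1 mod 41. 250 ≡ 10 mod 40. So 17^{250} ≡ 17^{10} ≡ 32 mod 41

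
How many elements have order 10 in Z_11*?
A prime p has φ(p-1) primitive roots; here φ(10) = 4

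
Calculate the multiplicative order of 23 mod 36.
Powers of 23 mod 36: 23^1≡23, 23^2≡25, 23^3≡35, 23^4≡13, 23^5≡11, 23^6≡1. Order = 6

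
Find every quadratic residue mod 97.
Squares in Z_97*: {1, 2, 3, 4, 6, 8, 9, 11, 12, 16, 18, 22, 24, 25, 27, 31, 32, 33, 35, 36, 43, 44, 47, 48, 49, 50, 53, 54, 61, 62, 64, 65, 66, 70, 72, 73, 75, 79, 81, 85, 86, 88, 89, 91, 93, 94, 95, 96}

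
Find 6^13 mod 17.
By repeated squaring mod 17: 6^{1}≡6, 6^{2}≡2, 6^{4}≡4, 6^{8}≡16. Then 6^{13} = 6^{8+4+1} ≡ 16 × 4 × 6 ≡ 10 mod 17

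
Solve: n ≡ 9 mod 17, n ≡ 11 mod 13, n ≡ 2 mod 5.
M = 17 × 13 × 5 = 1105. M₁ = 65, y₁ ≡ 11 mod 17. M₂ = 85, y₂ ≡ 2 mod 13. M₃ = 221, y₃ ≡ 1 mod 5. n = 9×65×11 + 11×85×2 + 2×221×1 ≡ 1012 mod 1105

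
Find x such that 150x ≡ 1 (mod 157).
Since 157 is prime, by Fermat 150^(-1) ≡ 150^{155} ≡ 112 (mod 157). Verify: 150 × 112 = 16800 ≡ 1 (mod 157)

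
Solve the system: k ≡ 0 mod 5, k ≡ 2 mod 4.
M = 5 × 4 = 20. M₁ = 4, y₁ ≡ 4 mod 5. M₂ = 5, y₂ ≡ 1 mod 4. k = 0×4×4 + 2×5×1 ≡ 10 mod 20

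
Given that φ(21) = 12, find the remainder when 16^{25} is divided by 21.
By Euler: 16^{12} ≡ 1 mod 21 since gcd(16, 21) = 1. 25 = 2×12 + 1. So 16^{25} ≡ 16^{1} ≡ 16 mod 21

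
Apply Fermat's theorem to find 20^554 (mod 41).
By Fermat: 20^{40} ≡ 1 (mod 41). 554 ≡ 34 (mod 40). So 20^{554} ≡ 20^{34} ≡ 23 (mod 41)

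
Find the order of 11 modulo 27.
Powers of 11 mod 27: 11^1≡11, 11^2≡13, 11^3≡8, 11^4≡7, 11^5≡23, 11^6≡10, 11^7≡2, 11^8≡22, 11^9≡26, 11^10≡16, 11^11≡14, 11^12≡19, 11^13≡20, 11^14≡4, 11^15≡17, 11^16≡25, 11^17≡5, 11^18≡1. ord_27(11) = 18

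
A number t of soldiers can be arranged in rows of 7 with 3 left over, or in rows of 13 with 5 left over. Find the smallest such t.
M = 7 × 13 = 91. M₁ = 13, y₁ ≡ 6 mod 7. M₂ = 7, y₂ ≡ 2 mod 13. t = 3×13×6 + 5×7×2 ≡ 31 mod 91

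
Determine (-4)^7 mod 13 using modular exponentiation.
By repeated squaring mod 13: (-4)^{1}≡9, (-4)^{2}≡3, (-4)^{4}≡9. Then (-4)^{7} = (-4)^{4+2+1} ≡ 9 × 3 × 9 ≡ 9 mod 13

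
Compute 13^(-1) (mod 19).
Since 19 is prime, by Fermat 13^(-1) ≡ 13^{17} ≡ 3 (mod 19). Verify: 13 × 3 = 39 ≡ 1 (mod 19)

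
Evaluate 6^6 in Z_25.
By repeated squaring (mod 25): 6^{1}≡6, 6^{2}≡11, 6^{4}≡21. Then 6^{6} = 6^{4+2} ≡ 21 × 11 ≡ 6 (mod 25)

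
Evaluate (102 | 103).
(102/103) = 102^{51} mod 103 = -1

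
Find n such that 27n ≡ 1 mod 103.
Since 103 is prime, by Fermat 27^(-1) ≡ 27^{101} ≡ 42 mod 103. Verify: 27 × 42 = 1134 ≡ 1 mod 103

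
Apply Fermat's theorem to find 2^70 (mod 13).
By Fermat: 2^{12} ≡ 1 (mod 13). 70 = 5×12 + 10. So 2^{70} ≡ 2^{10} ≡ 10 (mod 13)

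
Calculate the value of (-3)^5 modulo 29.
By repeated squaring (mod 29): (-3)^{1}≡26, (-3)^{2}≡9, (-3)^{4}≡23. Then (-3)^{5} = (-3)^{4+1} ≡ 23 × 26 ≡ 18 (mod 29)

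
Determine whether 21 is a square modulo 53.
By Euler's criterion: 21^{26} ≡ 52 (mod 53). Since this equals -1 (≡ 52), 21 is not a QR.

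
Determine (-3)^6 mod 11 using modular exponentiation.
By repeated squaring mod 11: (-3)^{1}≡8, (-3)^{2}≡9, (-3)^{4}≡4. Then (-3)^{6} = (-3)^{4+2} ≡ 4 × 9 ≡ 3 mod 11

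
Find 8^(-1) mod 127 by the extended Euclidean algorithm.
Extended GCD: 8(16) + 127(-1) = 1. So 8^(-1) ≡ 16 mod 127. Verify: 8 × 16 = 128 ≡ 1 mod 127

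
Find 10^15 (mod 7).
Using Fermat: 10^{6} ≡ 1 (mod 7). 15 ≡ 3 (mod 6). So 10^{15} ≡ 10^{3} ≡ 6 (mod 7)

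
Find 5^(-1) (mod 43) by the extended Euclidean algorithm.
Extended GCD: 5(-17) + 43(2) = 1. So 5^(-1) ≡ -17 ≡ 26 (mod 43). Verify: 5 × 26 = 130 ≡ 1 (mod 43)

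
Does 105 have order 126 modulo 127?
105^{18} ≡ 1 (mod 127) and 18 < 126, so ord_127(105) = 18 ≠ 126 and 105 is not a primitive root.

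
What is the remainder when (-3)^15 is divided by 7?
Using Fermat: (-3)^{6} ≡ 1 (mod 7). 15 ≡ 3 (mod 6). So (-3)^{15} ≡ (-3)^{3} ≡ 1 (mod 7)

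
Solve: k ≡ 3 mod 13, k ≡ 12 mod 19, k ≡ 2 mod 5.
M = 13 × 19 × 5 = 1235. M₁ = 95, y₁ ≡ 10 mod 13. M₂ = 65, y₂ ≡ 12 mod 19. M₃ = 247, y₃ ≡ 3 mod 5. k = 3×95×10 + 12×65×12 + 2×247×3 ≡ 107 mod 1235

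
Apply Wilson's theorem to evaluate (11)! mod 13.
(12)! = (11)! × (12) ≡ -1 (mod 13). So (11)! ≡ -1 × (12)^(-1) ≡ (-1)×(-1) = 1 (mod 13)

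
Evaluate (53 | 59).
(53/59) = 53^{29} mod 59 = 1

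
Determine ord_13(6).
Powers of 6 mod 13: 6^1≡6, 6^2≡10, 6^3≡8, 6^4≡9, 6^5≡2, 6^6≡12, 6^7≡7, 6^8≡3, 6^9≡5, 6^10≡4, 6^11≡11, 6^12≡1. So the order of 6 is 12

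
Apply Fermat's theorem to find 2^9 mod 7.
By Fermat: 2^{6} ≡ 1 mod 7. So 2^{9} = 2^{6} · 2^{3} ≡ 2^{3} ≡ 1 mod 7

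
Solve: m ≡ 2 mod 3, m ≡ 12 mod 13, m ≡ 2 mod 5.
M = 3 × 13 × 5 = 195. M₁ = 65, y₁ ≡ 2 mod 3. M₂ = 15, y₂ ≡ 7 mod 13. M₃ = 39, y₃ ≡ 4 mod 5. m = 2×65×2 + 12×15×7 + 2×39×4 ≡ 77 mod 195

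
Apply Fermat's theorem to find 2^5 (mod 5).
By Fermat: 2^{4} ≡ 1 (mod 5). So 2^{5} = 2^{4} · 2^{1} ≡ 2^{1} ≡ 2 (mod 5)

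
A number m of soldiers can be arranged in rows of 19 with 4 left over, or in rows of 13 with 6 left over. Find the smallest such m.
M = 19 × 13 = 247. M₁ = 13, y₁ ≡ 3 mod 19. M₂ = 19, y₂ ≡ 11 mod 13. m = 4×13×3 + 6×19×11 ≡ 175 mod 247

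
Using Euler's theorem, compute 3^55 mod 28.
By Euler: 3^{12} ≡ 1 (mod 28) since gcd(3, 28) = 1. 55 = 4×12 + 7. So 3^{55} ≡ 3^{7} ≡ 3 (mod 28)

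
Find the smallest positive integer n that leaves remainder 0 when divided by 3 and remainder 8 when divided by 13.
M = 3 × 13 = 39. M₁ = 13, y₁ ≡ 1 mod 3. M₂ = 3, y₂ ≡ 9 mod 13. n = 0×13×1 + 8×3×9 ≡ 21 mod 39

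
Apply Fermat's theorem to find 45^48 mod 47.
By Fermat: 45^{46} ≡ 1 mod 47. So 45^{48} = 45^{46} · 45^{2} ≡ 45^{2} ≡ 4 mod 47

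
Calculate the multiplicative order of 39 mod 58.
Powers of 39 mod 58: 39^1≡39, 39^2≡13, 39^3≡43, 39^4≡53, 39^5≡37, 39^6≡51, 39^7≡17, 39^8≡25, 39^9≡47, 39^10≡35, 39^11≡31, 39^12≡49, 39^13≡55, 39^14≡57, 39^15≡19, 39^16≡45, 39^17≡15, 39^18≡5, 39^19≡21, 39^20≡7, 39^21≡41, 39^22≡33, 39^23≡11, 39^24≡23, 39^25≡27, 39^26≡9, 39^27≡3, 39^28≡1. So the order of 39 is 28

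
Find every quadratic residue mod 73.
Squares in Z_73*: {1, 2, 3, 4, 6, 8, 9, 12, 16, 18, 19, 23, 24, 25, 27, 32, 35, 36, 37, 38, 41, 46, 48, 49, 50, 54, 55, 57, 61, 64, 65, 67, 69, 70, 71, 72}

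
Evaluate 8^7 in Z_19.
By repeated squaring (mod 19): 8^{1}≡8, 8^{2}≡7, 8^{4}≡11. Then 8^{7} = 8^{4+2+1} ≡ 11 × 7 × 8 ≡ 8 (mod 19)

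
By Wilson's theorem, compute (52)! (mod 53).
By Wilson's theorem, (52)! ≡ -1 ≡ 52 (mod 53)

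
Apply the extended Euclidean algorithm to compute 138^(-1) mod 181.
Extended GCD: 138(-80) + 181(61) = 1. So 138^(-1) ≡ -80 ≡ 101 mod 181. Verify: 138 × 101 = 13938 ≡ 1 mod 181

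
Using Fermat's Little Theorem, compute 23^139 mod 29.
By Fermat: 23^{28} ≡ 1 mod 29. 139 = 4×28 + 27. So 23^{139} ≡ 23^{27} ≡ 24 mod 29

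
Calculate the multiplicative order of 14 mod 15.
Powers of 14 mod 15: 14^1≡14, 14^2≡1. Order = 2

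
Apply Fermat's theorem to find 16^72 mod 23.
By Fermat: 16^{22} ≡ 1 mod 23. 72 = 3×22 + 6. So 16^{72} ≡ 16^{6} ≡ 4 mod 23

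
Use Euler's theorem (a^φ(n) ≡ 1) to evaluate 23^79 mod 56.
By Euler: 23^{24} ≡ 1 mod 56 since gcd(23, 56) = 1. 79 = 3×24 + 7. So 23^{79} ≡ 23^{7} ≡ 23 mod 56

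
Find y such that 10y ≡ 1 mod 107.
Since 107 is prime, by Fermat 10^(-1) ≡ 10^{105} ≡ 75 mod 107. Verify: 10 × 75 = 750 ≡ 1 mod 107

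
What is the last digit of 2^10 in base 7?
Using Fermat: 2^{6} ≡ 1 mod 7. 10 ≡ 4 mod 6. So 2^{10} ≡ 2^{4} ≡ 2 mod 7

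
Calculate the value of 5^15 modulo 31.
By repeated squaring (mod 31): 5^{1}≡5, 5^{2}≡25, 5^{4}≡5, 5^{8}≡25. Then 5^{15} = 5^{8+4+2+1} ≡ 25 × 5 × 25 × 5 ≡ 1 (mod 31)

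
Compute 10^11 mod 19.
By repeated squaring (mod 19): 10^{1}≡10, 10^{2}≡5, 10^{4}≡6, 10^{8}≡17. Then 10^{11} = 10^{8+2+1} ≡ 17 × 5 × 10 ≡ 14 (mod 19)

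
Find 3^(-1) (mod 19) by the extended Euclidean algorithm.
Extended GCD: 3(-6) + 19(1) = 1. So 3^(-1) ≡ -6 ≡ 13 (mod 19). Verify: 3 × 13 = 39 ≡ 1 (mod 19)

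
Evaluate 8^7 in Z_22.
By repeated squaring (mod 22): 8^{1}≡8, 8^{2}≡20, 8^{4}≡4. Then 8^{7} = 8^{4+2+1} ≡ 4 × 20 × 8 ≡ 2 (mod 22)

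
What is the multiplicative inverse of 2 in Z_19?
Since 19 is prime, by Fermat 2^(-1) ≡ 2^{17} ≡ 10 mod 19. Verify: 2 × 10 = 20 ≡ 1 mod 19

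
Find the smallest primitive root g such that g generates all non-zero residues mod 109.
g = 6. For each prime q|108: 6^{54}≡108, 6^{36}≡63, none ≡ 1, so ord_109(6) = 108 and 6 is a primitive root.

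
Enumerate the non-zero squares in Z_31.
Quadratic residues modulo 31: {1, 2, 4, 5, 7, 8, 9, 10, 14, 16, 18, 19, 20, 25, 28}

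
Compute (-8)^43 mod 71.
By repeated squaring (mod 71): (-8)^{1}≡63, (-8)^{2}≡64, (-8)^{4}≡49, (-8)^{8}≡58, (-8)^{16}≡27, (-8)^{32}≡19. Then (-8)^{43} = (-8)^{32+8+2+1} ≡ 19 × 58 × 64 × 63 ≡ 13 (mod 71)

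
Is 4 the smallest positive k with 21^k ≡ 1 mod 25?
Powers of 21 mod 25: 21^1≡21, 21^2≡16, 21^3≡11, 21^4≡6, 21^5≡1. 21^4≡6≢1, so ord ≠ 4. No, the actual order is 5.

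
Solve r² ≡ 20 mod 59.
The square roots of 20 mod 59 are 16 and 43. Verify: 16² = 256 ≡ 20 mod 59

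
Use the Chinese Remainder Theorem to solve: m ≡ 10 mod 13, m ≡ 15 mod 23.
M = 13 × 23 = 299. M₁ = 23, y₁ ≡ 4 mod 13. M₂ = 13, y₂ ≡ 16 mod 23. m = 10×23×4 + 15×13×16 ≡ 153 mod 299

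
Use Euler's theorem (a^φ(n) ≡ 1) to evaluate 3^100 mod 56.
By Euler: 3^{24} ≡ 1 (mod 56) since gcd(3, 56) = 1. 100 = 4×24 + 4. So 3^{100} ≡ 3^{4} ≡ 25 (mod 56)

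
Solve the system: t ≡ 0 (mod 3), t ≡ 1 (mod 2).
M = 3 × 2 = 6. M₁ = 2, y₁ ≡ 2 (mod 3). M₂ = 3, y₂ ≡ 1 (mod 2). t = 0×2×2 + 1×3×1 ≡ 3 (mod 6)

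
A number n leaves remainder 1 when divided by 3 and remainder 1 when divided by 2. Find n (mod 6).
M = 3 × 2 = 6. M₁ = 2, y₁ ≡ 2 (mod 3). M₂ = 3, y₂ ≡ 1 (mod 2). n = 1×2×2 + 1×3×1 ≡ 1 (mod 6)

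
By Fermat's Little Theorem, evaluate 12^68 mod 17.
By Fermat: 12^{16} ≡ 1 mod 17. 68 = 4×16 + 4. So 12^{68} ≡ 12^{4} ≡ 13 mod 17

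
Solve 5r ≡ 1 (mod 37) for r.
Since 37 is prime, by Fermat 5^(-1) ≡ 5^{35} ≡ 15 (mod 37). Verify: 5 × 15 = 75 ≡ 1 (mod 37)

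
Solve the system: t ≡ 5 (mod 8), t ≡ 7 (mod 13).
M = 8 × 13 = 104. M₁ = 13, y₁ ≡ 5 (mod 8). M₂ = 8, y₂ ≡ 5 (mod 13). t = 5×13×5 + 7×8×5 ≡ 85 (mod 104)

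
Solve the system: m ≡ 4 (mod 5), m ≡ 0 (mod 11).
M = 5 × 11 = 55. M₁ = 11, y₁ ≡ 1 (mod 5). M₂ = 5, y₂ ≡ 9 (mod 11). m = 4×11×1 + 0×5×9 ≡ 44 (mod 55)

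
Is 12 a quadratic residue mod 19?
By Euler's criterion: 12^{9} ≡ 18 (mod 19). Since this equals -1 (≡ 18), 12 is not a QR.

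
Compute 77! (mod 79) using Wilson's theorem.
(78)! = (77)! × (78) ≡ -1 (mod 79). So (77)! ≡ -1 × (78)^(-1) ≡ (-1)×(-1) = 1 (mod 79)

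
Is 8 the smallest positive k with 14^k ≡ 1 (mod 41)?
Powers of 14 mod 41: 14^1≡14, 14^2≡32, 14^3≡38, 14^4≡40, 14^5≡27, 14^6≡9, 14^7≡3, 14^8≡1. First k with 14^k≡1 is k=8. Yes, ord_41(14) = 8.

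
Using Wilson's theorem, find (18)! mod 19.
By Wilson's theorem, (18)! ≡ -1 ≡ 18 (mod 19)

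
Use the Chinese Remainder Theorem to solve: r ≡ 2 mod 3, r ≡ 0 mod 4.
M = 3 × 4 = 12. M₁ = 4, y₁ ≡ 1 mod 3. M₂ = 3, y₂ ≡ 3 mod 4. r = 2×4×1 + 0×3×3 ≡ 8 mod 12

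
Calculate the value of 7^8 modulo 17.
By repeated squaring mod 17: 7^{1}≡7, 7^{2}≡15, 7^{4}≡4, 7^{8}≡16. So 7^{8} ≡ 16 mod 17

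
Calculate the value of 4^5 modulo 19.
By repeated squaring (mod 19): 4^{1}≡4, 4^{2}≡16, 4^{4}≡9. Then 4^{5} = 4^{4+1} ≡ 9 × 4 ≡ 17 (mod 19)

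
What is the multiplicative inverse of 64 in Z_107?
Since 107 is prime, by Fermat 64^(-1) ≡ 64^{105} ≡ 102 (mod 107). Verify: 64 × 102 = 6528 ≡ 1 (mod 107)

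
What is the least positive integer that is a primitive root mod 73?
g = 5. For each prime q|72: 5^{36}≡72, 5^{24}≡8, none ≡ 1, so ord_73(5) = 72 and 5 is a primitive root.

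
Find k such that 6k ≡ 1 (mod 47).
Since 47 is prime, by Fermat 6^(-1) ≡ 6^{45} ≡ 8 (mod 47). Verify: 6 × 8 = 48 ≡ 1 (mod 47)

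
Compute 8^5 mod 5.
Using Fermat: 8^{4} ≡ 1 mod 5. 5 ≡ 1 mod 4. So 8^{5} ≡ 8^{1} ≡ 3 mod 5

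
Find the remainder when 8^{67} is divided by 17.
By Fermat: 8^{16} ≡ 1 mod 17. 67 = 4×16 + 3. So 8^{67} ≡ 8^{3} ≡ 2 mod 17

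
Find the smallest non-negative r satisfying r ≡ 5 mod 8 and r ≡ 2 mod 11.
M = 8 × 11 = 88. M₁ = 11, y₁ ≡ 3 mod 8. M₂ = 8, y₂ ≡ 7 mod 11. r = 5×11×3 + 2×8×7 ≡ 13 mod 88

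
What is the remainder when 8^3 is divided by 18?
8^{3} = 512 ≡ 8 mod 18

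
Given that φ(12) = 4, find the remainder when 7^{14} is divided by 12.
By Euler: 7^{4} ≡ 1 (mod 12) since gcd(7, 12) = 1. 14 = 3×4 + 2. So 7^{14} ≡ 7^{2} ≡ 1 (mod 12)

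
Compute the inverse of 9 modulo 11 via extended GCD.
Extended GCD: 9(5) + 11(-4) = 1. So 9^(-1) ≡ 5 (mod 11). Verify: 9 × 5 = 45 ≡ 1 (mod 11)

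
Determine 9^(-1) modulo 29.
Since 29 is prime, by Fermat 9^(-1) ≡ 9^{27} ≡ 13 (mod 29). Verify: 9 × 13 = 117 ≡ 1 (mod 29)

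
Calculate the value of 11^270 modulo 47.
Using Fermat: 11^{46} ≡ 1 mod 47. 270 ≡ 40 mod 46. So 11^{270} ≡ 11^{40} ≡ 14 mod 47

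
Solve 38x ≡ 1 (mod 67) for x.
Since 67 is prime, by Fermat 38^(-1) ≡ 38^{65} ≡ 30 (mod 67). Verify: 38 × 30 = 1140 ≡ 1 (mod 67)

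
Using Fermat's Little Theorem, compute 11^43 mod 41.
By Fermat: 11^{40} ≡ 1 (mod 41). So 11^{43} = 11^{40} · 11^{3} ≡ 11^{3} ≡ 19 (mod 41)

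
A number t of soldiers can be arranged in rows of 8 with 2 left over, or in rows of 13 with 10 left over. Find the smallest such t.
M = 8 × 13 = 104. M₁ = 13, y₁ ≡ 5 (mod 8). M₂ = 8, y₂ ≡ 5 (mod 13). t = 2×13×5 + 10×8×5 ≡ 10 (mod 104)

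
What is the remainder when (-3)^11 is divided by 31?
By repeated squaring (mod 31): (-3)^{1}≡28, (-3)^{2}≡9, (-3)^{4}≡19, (-3)^{8}≡20. Then (-3)^{11} = (-3)^{8+2+1} ≡ 20 × 9 × 28 ≡ 18 (mod 31)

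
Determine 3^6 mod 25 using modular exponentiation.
By repeated squaring (mod 25): 3^{1}≡3, 3^{2}≡9, 3^{4}≡6. Then 3^{6} = 3^{4+2} ≡ 6 × 9 ≡ 4 (mod 25)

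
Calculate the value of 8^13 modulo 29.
By repeated squaring mod 29: 8^{1}≡8, 8^{2}≡6, 8^{4}≡7, 8^{8}≡20. Then 8^{13} = 8^{8+4+1} ≡ 20 × 7 × 8 ≡ 18 mod 29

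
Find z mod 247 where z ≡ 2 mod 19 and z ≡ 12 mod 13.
M = 19 × 13 = 247. M₁ = 13, y₁ ≡ 3 mod 19. M₂ = 19, y₂ ≡ 11 mod 13. z = 2×13×3 + 12×19×11 ≡ 116 mod 247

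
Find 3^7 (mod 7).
Using Fermat: 3^{6} ≡ 1 (mod 7). 7 ≡ 1 (mod 6). So 3^{7} ≡ 3^{1} ≡ 3 (mod 7)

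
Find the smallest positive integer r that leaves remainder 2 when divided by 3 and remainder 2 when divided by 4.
M = 3 × 4 = 12. M₁ = 4, y₁ ≡ 1 mod 3. M₂ = 3, y₂ ≡ 3 mod 4. r = 2×4×1 + 2×3×3 ≡ 2 mod 12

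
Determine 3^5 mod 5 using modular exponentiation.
Using Fermat: 3^{4} ≡ 1 (mod 5). 5 ≡ 1 (mod 4). So 3^{5} ≡ 3^{1} ≡ 3 (mod 5)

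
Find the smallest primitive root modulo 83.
g = 2. For each prime q|82: 2^{41}≡82, 2^{2}≡4, none ≡ 1, so ord_83(2) = 82 and 2 is a primitive root.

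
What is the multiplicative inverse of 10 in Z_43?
Since 43 is prime, by Fermat 10^(-1) ≡ 10^{41} ≡ 13 mod 43. Verify: 10 × 13 = 130 ≡ 1 mod 43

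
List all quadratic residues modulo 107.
Squares in Z_107*: {1, 3, 4, 9, 10, 11, 12, 13, 14, 16, 19, 23, 25, 27, 29, 30, 33, 34, 35, 36, 37, 39, 40, 41, 42, 44, 47, 48, 49, 52, 53, 56, 57, 61, 62, 64, 69, 75, 76, 79, 81, 83, 85, 86, 87, 89, 90, 92, 99, 100, 101, 102, 105}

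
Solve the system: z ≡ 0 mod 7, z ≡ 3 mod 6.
M = 7 × 6 = 42. M₁ = 6, y₁ ≡ 6 mod 7. M₂ = 7, y₂ ≡ 1 mod 6. z = 0×6×6 + 3×7×1 ≡ 21 mod 42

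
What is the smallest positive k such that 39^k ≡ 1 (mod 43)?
Powers of 39 mod 43: 39^1≡39, 39^2≡16, 39^3≡22, 39^4≡41, 39^5≡8, 39^6≡11, 39^7≡42, 39^8≡4, 39^9≡27, 39^10≡21, 39^11≡2, 39^12≡35, 39^13≡32, 39^14≡1. So the order of 39 is 14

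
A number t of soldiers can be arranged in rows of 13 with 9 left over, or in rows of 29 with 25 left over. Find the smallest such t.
M = 13 × 29 = 377. M₁ = 29, y₁ ≡ 9 (mod 13). M₂ = 13, y₂ ≡ 9 (mod 29). t = 9×29×9 + 25×13×9 ≡ 373 (mod 377)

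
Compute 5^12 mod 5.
By repeated squaring (mod 5): 5^{1}≡0, 5^{2}≡0, 5^{4}≡0, 5^{8}≡0. Then 5^{12} = 5^{8+4} ≡ 0 × 0 ≡ 0 (mod 5)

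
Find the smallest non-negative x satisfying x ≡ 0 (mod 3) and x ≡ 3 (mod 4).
M = 3 × 4 = 12. M₁ = 4, y₁ ≡ 1 (mod 3). M₂ = 3, y₂ ≡ 3 (mod 4). x = 0×4×1 + 3×3×3 ≡ 3 (mod 12)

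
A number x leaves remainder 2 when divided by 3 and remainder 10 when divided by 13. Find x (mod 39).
M = 3 × 13 = 39. M₁ = 13, y₁ ≡ 1 (mod 3). M₂ = 3, y₂ ≡ 9 (mod 13). x = 2×13×1 + 10×3×9 ≡ 23 (mod 39)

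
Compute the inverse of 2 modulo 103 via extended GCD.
Extended GCD: 2(-51) + 103(1) = 1. So 2^(-1) ≡ -51 ≡ 52 (mod 103). Verify: 2 × 52 = 104 ≡ 1 (mod 103)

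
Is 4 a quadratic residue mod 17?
By Euler's criterion: 4^{8} ≡ 1 mod 17. Since this equals 1, 4 is a QR.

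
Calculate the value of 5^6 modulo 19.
By repeated squaring (mod 19): 5^{1}≡5, 5^{2}≡6, 5^{4}≡17. Then 5^{6} = 5^{4+2} ≡ 17 × 6 ≡ 7 (mod 19)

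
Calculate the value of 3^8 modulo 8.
By repeated squaring mod 8: 3^{1}≡3, 3^{2}≡1, 3^{4}≡1, 3^{8}≡1. So 3^{8} ≡ 1 mod 8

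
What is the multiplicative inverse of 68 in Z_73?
Since 73 is prime, by Fermat 68^(-1) ≡ 68^{71} ≡ 29 (mod 73). Verify: 68 × 29 = 1972 ≡ 1 (mod 73)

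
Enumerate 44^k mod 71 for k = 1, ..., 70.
44^1, 44^2, ..., 44^{70} mod 71: [44, 19, 55, 6, 51, 43, 46, 36, 22, 45, 63, 3, 61, 57, 23, 18, 11, 58, 67, 37, 66, 64, 47, 9, 41, 29, 69, 54, 33, 32, 59, 40, 56, 50, 70, 27, 52, 16, 65, 20, 28, 25, 35, 49, 26, 8, 68, 10, 14, 48, 53, 60, 13, 4, 34, 5, 7, 24, 62, 30, 42, 2, 17, 38, 39, 12, 31, 15, 21, 1]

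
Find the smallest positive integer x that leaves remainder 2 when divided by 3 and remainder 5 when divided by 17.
M = 3 × 17 = 51. M₁ = 17, y₁ ≡ 2 mod 3. M₂ = 3, y₂ ≡ 6 mod 17. x = 2×17×2 + 5×3×6 ≡ 5 mod 51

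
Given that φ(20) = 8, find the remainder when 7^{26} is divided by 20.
By Euler: 7^{8} ≡ 1 (mod 20) since gcd(7, 20) = 1. 26 = 3×8 + 2. So 7^{26} ≡ 7^{2} ≡ 9 (mod 20)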